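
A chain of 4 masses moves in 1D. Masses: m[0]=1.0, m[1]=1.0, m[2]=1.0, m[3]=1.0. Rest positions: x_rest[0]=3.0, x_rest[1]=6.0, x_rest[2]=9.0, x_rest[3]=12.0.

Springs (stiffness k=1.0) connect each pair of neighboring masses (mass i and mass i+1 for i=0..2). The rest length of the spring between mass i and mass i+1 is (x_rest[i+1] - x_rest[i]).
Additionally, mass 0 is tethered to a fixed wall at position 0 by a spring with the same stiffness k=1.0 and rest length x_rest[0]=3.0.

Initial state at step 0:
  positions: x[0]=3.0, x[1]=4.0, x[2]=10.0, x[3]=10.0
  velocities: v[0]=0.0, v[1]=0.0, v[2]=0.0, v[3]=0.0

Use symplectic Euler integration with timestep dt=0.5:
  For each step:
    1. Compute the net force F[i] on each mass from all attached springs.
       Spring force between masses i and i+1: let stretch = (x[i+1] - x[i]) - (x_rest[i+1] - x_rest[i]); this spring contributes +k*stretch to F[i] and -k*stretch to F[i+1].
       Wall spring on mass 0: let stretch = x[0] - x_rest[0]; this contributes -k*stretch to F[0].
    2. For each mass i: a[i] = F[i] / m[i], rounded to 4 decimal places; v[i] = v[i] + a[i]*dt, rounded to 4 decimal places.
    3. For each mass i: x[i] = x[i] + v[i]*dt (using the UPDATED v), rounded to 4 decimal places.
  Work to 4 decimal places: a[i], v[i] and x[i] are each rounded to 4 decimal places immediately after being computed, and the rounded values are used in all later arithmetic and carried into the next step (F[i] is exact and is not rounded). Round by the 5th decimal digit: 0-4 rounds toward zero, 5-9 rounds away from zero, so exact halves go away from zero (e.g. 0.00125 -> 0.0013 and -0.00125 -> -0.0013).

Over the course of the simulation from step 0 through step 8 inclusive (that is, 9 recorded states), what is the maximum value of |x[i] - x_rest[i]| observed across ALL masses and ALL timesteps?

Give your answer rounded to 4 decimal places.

Step 0: x=[3.0000 4.0000 10.0000 10.0000] v=[0.0000 0.0000 0.0000 0.0000]
Step 1: x=[2.5000 5.2500 8.5000 10.7500] v=[-1.0000 2.5000 -3.0000 1.5000]
Step 2: x=[2.0625 6.6250 6.7500 11.6875] v=[-0.8750 2.7500 -3.5000 1.8750]
Step 3: x=[2.2500 6.8907 6.2031 12.1407] v=[0.3750 0.5313 -1.0938 0.9063]
Step 4: x=[3.0352 5.8243 7.3125 11.8595] v=[1.5704 -2.1329 2.2188 -0.5625]
Step 5: x=[3.7589 4.4326 9.1866 11.1915] v=[1.4474 -2.7834 3.7482 -1.3360]
Step 6: x=[3.7113 4.0610 10.3735 10.7723] v=[-0.0952 -0.7433 2.3737 -0.8385]
Step 7: x=[2.8233 5.1801 10.0819 11.0034] v=[-1.7760 2.2381 -0.5832 0.4621]
Step 8: x=[1.8187 6.9354 8.7952 11.7541] v=[-2.0093 3.5106 -2.5734 1.5014]
Max displacement = 2.7969

Answer: 2.7969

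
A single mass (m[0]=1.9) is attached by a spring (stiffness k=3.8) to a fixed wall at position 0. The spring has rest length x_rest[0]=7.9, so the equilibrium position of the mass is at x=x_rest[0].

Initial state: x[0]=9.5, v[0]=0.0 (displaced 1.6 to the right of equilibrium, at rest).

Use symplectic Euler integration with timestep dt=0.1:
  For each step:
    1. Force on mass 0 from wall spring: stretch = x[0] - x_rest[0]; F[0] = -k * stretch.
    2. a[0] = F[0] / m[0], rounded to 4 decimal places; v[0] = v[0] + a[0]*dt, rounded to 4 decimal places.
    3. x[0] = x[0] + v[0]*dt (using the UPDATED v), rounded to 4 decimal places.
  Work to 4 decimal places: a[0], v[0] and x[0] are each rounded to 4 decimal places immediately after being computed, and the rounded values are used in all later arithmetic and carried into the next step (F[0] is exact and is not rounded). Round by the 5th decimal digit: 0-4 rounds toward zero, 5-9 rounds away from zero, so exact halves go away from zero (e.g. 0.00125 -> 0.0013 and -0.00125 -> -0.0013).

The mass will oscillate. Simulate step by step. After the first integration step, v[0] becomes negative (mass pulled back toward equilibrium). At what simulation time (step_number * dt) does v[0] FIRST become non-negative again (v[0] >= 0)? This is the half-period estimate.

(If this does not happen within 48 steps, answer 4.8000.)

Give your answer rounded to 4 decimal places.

Step 0: x=[9.5000] v=[0.0000]
Step 1: x=[9.4680] v=[-0.3200]
Step 2: x=[9.4046] v=[-0.6336]
Step 3: x=[9.3112] v=[-0.9345]
Step 4: x=[9.1895] v=[-1.2167]
Step 5: x=[9.0420] v=[-1.4746]
Step 6: x=[8.8717] v=[-1.7030]
Step 7: x=[8.6820] v=[-1.8973]
Step 8: x=[8.4766] v=[-2.0537]
Step 9: x=[8.2597] v=[-2.1690]
Step 10: x=[8.0356] v=[-2.2409]
Step 11: x=[7.8088] v=[-2.2680]
Step 12: x=[7.5838] v=[-2.2498]
Step 13: x=[7.3651] v=[-2.1866]
Step 14: x=[7.1571] v=[-2.0796]
Step 15: x=[6.9640] v=[-1.9310]
Step 16: x=[6.7896] v=[-1.7438]
Step 17: x=[6.6374] v=[-1.5217]
Step 18: x=[6.5105] v=[-1.2692]
Step 19: x=[6.4114] v=[-0.9913]
Step 20: x=[6.3420] v=[-0.6936]
Step 21: x=[6.3038] v=[-0.3820]
Step 22: x=[6.2975] v=[-0.0628]
Step 23: x=[6.3233] v=[0.2577]
First v>=0 after going negative at step 23, time=2.3000

Answer: 2.3000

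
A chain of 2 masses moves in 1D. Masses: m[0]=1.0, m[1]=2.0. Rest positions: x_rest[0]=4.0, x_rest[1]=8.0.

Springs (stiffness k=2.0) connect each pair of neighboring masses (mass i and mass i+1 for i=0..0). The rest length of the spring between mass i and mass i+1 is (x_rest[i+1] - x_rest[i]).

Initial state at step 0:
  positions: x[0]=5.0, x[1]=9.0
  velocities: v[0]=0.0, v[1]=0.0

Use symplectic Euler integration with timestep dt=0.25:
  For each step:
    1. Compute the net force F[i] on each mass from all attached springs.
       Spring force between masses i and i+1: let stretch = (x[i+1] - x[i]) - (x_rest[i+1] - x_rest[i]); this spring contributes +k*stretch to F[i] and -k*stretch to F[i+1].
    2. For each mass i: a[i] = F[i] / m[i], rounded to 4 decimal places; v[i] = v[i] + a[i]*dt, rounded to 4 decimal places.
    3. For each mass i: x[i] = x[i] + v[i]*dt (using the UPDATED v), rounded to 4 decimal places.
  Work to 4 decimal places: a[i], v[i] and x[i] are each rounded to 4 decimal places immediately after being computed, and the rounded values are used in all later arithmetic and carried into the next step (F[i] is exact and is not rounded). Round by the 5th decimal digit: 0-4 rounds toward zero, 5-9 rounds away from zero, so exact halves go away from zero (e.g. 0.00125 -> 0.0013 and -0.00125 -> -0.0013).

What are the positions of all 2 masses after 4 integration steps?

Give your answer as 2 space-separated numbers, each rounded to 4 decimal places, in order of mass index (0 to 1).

Step 0: x=[5.0000 9.0000] v=[0.0000 0.0000]
Step 1: x=[5.0000 9.0000] v=[0.0000 0.0000]
Step 2: x=[5.0000 9.0000] v=[0.0000 0.0000]
Step 3: x=[5.0000 9.0000] v=[0.0000 0.0000]
Step 4: x=[5.0000 9.0000] v=[0.0000 0.0000]

Answer: 5.0000 9.0000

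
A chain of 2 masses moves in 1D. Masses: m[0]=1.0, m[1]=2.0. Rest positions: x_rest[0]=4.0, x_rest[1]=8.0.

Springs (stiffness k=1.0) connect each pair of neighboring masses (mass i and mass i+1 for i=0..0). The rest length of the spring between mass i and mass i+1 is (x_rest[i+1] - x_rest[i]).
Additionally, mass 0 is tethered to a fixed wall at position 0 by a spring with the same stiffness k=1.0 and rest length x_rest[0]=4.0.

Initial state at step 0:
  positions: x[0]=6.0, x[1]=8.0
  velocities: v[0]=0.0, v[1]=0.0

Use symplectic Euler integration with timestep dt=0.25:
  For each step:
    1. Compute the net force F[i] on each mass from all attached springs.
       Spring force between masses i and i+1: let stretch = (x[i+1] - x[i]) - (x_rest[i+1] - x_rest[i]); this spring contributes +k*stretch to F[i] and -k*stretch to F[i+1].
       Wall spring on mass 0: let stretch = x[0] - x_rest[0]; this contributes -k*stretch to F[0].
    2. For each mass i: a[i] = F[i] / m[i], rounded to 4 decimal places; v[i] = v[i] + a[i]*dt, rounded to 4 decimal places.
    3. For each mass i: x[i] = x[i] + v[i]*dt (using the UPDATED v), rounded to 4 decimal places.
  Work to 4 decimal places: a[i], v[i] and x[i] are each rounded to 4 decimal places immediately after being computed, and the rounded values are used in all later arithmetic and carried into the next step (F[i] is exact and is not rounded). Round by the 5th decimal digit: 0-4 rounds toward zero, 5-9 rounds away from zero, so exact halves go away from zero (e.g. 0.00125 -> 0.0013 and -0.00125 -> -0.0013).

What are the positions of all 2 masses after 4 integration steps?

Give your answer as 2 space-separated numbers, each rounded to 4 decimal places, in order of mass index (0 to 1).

Answer: 3.9930 8.4883

Derivation:
Step 0: x=[6.0000 8.0000] v=[0.0000 0.0000]
Step 1: x=[5.7500 8.0625] v=[-1.0000 0.2500]
Step 2: x=[5.2852 8.1778] v=[-1.8594 0.4610]
Step 3: x=[4.6708 8.3277] v=[-2.4576 0.5994]
Step 4: x=[3.9930 8.4883] v=[-2.7111 0.6423]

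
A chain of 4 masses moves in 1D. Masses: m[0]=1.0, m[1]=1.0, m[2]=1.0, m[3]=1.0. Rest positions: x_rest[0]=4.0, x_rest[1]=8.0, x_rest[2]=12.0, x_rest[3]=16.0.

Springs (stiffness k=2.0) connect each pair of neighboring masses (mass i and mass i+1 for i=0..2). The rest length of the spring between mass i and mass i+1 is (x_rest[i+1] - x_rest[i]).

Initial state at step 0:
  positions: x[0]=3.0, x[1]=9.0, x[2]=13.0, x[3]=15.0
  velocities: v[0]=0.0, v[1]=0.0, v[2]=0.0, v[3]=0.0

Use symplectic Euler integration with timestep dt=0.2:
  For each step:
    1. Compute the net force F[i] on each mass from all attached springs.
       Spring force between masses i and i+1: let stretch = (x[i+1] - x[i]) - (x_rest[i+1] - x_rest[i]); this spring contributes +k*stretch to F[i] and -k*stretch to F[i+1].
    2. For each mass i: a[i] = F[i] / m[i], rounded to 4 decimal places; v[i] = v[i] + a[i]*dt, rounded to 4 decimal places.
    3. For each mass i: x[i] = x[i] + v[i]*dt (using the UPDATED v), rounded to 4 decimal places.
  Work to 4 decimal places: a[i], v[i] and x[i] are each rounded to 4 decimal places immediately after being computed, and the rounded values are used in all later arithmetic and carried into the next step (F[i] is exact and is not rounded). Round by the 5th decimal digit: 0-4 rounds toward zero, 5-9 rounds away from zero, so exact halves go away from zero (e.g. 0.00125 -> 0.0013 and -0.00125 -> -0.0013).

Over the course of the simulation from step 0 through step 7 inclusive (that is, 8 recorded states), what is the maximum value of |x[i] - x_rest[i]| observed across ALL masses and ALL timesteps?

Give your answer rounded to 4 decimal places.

Step 0: x=[3.0000 9.0000 13.0000 15.0000] v=[0.0000 0.0000 0.0000 0.0000]
Step 1: x=[3.1600 8.8400 12.8400 15.1600] v=[0.8000 -0.8000 -0.8000 0.8000]
Step 2: x=[3.4544 8.5456 12.5456 15.4544] v=[1.4720 -1.4720 -1.4720 1.4720]
Step 3: x=[3.8361 8.1639 12.1639 15.8361] v=[1.9085 -1.9085 -1.9085 1.9085]
Step 4: x=[4.2440 7.7560 11.7560 16.2440] v=[2.0396 -2.0396 -2.0396 2.0396]
Step 5: x=[4.6129 7.3871 11.3871 16.6129] v=[1.8444 -1.8444 -1.8444 1.8444]
Step 6: x=[4.8837 7.1163 11.1163 16.8837] v=[1.3541 -1.3541 -1.3541 1.3541]
Step 7: x=[5.0131 6.9869 10.9869 17.0131] v=[0.6471 -0.6471 -0.6471 0.6471]
Max displacement = 1.0131

Answer: 1.0131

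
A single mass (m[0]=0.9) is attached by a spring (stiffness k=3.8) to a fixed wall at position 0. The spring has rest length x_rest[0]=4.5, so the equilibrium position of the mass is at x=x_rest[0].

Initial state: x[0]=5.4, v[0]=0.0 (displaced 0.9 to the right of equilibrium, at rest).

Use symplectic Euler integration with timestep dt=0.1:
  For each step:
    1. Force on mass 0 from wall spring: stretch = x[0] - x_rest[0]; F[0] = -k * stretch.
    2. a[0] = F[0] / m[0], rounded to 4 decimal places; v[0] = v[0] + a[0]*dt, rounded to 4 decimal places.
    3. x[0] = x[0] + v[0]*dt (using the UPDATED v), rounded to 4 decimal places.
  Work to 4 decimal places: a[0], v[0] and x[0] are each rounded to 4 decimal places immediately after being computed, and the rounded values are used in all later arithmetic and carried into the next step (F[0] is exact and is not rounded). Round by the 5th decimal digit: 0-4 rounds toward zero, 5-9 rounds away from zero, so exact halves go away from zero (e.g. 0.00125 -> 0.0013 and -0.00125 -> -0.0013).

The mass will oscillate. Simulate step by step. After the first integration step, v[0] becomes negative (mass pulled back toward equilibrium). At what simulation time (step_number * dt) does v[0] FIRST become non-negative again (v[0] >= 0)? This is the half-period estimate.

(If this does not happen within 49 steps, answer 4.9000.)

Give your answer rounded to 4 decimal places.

Answer: 1.6000

Derivation:
Step 0: x=[5.4000] v=[0.0000]
Step 1: x=[5.3620] v=[-0.3800]
Step 2: x=[5.2876] v=[-0.7440]
Step 3: x=[5.1800] v=[-1.0765]
Step 4: x=[5.0436] v=[-1.3636]
Step 5: x=[4.8843] v=[-1.5931]
Step 6: x=[4.7088] v=[-1.7554]
Step 7: x=[4.5244] v=[-1.8436]
Step 8: x=[4.3390] v=[-1.8539]
Step 9: x=[4.1604] v=[-1.7859]
Step 10: x=[3.9962] v=[-1.6425]
Step 11: x=[3.8532] v=[-1.4298]
Step 12: x=[3.7375] v=[-1.1567]
Step 13: x=[3.6540] v=[-0.8348]
Step 14: x=[3.6062] v=[-0.4776]
Step 15: x=[3.5962] v=[-0.1002]
Step 16: x=[3.6243] v=[0.2814]
First v>=0 after going negative at step 16, time=1.6000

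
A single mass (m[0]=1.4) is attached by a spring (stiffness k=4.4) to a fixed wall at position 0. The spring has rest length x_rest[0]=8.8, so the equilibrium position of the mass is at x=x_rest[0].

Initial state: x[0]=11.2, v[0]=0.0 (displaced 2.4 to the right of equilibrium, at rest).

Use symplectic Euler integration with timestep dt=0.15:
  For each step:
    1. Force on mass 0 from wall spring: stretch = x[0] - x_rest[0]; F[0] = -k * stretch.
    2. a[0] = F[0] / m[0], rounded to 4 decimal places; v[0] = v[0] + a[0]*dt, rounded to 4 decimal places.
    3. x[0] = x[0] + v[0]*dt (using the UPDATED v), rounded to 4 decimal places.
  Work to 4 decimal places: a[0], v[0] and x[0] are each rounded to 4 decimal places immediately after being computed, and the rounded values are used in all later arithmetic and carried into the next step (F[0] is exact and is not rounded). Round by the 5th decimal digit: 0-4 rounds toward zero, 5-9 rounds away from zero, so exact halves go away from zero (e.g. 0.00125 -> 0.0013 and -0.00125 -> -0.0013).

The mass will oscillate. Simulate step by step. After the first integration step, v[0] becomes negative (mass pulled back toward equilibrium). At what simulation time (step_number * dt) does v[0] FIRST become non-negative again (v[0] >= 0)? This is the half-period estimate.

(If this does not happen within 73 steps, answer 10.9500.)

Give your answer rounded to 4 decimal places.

Answer: 1.8000

Derivation:
Step 0: x=[11.2000] v=[0.0000]
Step 1: x=[11.0303] v=[-1.1314]
Step 2: x=[10.7029] v=[-2.1828]
Step 3: x=[10.2409] v=[-3.0799]
Step 4: x=[9.6770] v=[-3.7592]
Step 5: x=[9.0511] v=[-4.1726]
Step 6: x=[8.4075] v=[-4.2910]
Step 7: x=[7.7916] v=[-4.1060]
Step 8: x=[7.2470] v=[-3.6306]
Step 9: x=[6.8122] v=[-2.8985]
Step 10: x=[6.5180] v=[-1.9614]
Step 11: x=[6.3852] v=[-0.8856]
Step 12: x=[6.4231] v=[0.2528]
First v>=0 after going negative at step 12, time=1.8000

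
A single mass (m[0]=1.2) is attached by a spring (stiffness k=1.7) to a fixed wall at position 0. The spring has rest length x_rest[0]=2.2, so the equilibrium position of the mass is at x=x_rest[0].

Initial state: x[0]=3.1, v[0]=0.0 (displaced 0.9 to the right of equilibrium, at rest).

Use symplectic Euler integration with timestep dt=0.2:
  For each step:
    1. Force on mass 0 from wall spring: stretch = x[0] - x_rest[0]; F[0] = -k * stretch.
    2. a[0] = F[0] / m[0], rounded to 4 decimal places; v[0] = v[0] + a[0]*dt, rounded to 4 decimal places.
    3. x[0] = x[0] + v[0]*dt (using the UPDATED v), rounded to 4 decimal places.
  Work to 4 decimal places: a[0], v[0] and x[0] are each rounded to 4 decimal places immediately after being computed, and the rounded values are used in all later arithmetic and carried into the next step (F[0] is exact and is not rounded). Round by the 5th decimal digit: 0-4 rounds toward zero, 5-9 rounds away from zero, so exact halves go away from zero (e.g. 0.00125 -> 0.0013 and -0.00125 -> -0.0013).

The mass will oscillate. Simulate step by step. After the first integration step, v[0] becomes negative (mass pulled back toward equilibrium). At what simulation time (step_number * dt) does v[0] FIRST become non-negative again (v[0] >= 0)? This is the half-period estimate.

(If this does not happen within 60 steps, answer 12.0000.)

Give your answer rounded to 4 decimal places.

Answer: 2.8000

Derivation:
Step 0: x=[3.1000] v=[0.0000]
Step 1: x=[3.0490] v=[-0.2550]
Step 2: x=[2.9499] v=[-0.4956]
Step 3: x=[2.8083] v=[-0.7081]
Step 4: x=[2.6322] v=[-0.8805]
Step 5: x=[2.4316] v=[-1.0030]
Step 6: x=[2.2179] v=[-1.0686]
Step 7: x=[2.0032] v=[-1.0737]
Step 8: x=[1.7996] v=[-1.0179]
Step 9: x=[1.6187] v=[-0.9045]
Step 10: x=[1.4707] v=[-0.7398]
Step 11: x=[1.3641] v=[-0.5332]
Step 12: x=[1.3048] v=[-0.2964]
Step 13: x=[1.2962] v=[-0.0428]
Step 14: x=[1.3389] v=[0.2133]
First v>=0 after going negative at step 14, time=2.8000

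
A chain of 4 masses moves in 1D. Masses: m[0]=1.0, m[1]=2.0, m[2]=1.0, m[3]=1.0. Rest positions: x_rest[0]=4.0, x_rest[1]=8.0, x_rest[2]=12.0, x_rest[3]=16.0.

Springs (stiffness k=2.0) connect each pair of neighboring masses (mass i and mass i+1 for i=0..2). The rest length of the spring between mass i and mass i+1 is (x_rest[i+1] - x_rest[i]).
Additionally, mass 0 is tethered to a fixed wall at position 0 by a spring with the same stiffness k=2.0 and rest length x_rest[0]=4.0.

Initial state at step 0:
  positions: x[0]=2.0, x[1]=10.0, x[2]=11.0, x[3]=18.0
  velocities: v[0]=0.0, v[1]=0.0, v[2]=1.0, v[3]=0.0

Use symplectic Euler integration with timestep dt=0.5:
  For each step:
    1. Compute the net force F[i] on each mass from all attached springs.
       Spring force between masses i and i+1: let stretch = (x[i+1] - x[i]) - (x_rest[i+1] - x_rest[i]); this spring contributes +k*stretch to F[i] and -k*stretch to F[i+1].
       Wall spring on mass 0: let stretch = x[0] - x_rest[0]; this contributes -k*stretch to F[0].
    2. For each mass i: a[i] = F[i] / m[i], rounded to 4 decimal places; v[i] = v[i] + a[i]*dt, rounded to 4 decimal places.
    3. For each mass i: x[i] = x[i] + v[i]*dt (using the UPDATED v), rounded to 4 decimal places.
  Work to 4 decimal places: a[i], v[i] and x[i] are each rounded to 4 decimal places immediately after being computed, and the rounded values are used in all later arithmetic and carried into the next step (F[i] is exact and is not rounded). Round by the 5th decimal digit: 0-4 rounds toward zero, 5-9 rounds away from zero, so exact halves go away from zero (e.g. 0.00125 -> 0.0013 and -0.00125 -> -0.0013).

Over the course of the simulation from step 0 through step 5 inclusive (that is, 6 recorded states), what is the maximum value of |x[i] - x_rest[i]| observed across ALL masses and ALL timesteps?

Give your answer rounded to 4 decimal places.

Answer: 3.8750

Derivation:
Step 0: x=[2.0000 10.0000 11.0000 18.0000] v=[0.0000 0.0000 1.0000 0.0000]
Step 1: x=[5.0000 8.2500 14.5000 16.5000] v=[6.0000 -3.5000 7.0000 -3.0000]
Step 2: x=[7.1250 7.2500 15.8750 16.0000] v=[4.2500 -2.0000 2.7500 -1.0000]
Step 3: x=[5.7500 8.3750 13.0000 17.4375] v=[-2.7500 2.2500 -5.7500 2.8750]
Step 4: x=[2.8125 10.0000 10.0313 18.6563] v=[-5.8750 3.2500 -5.9375 2.4375]
Step 5: x=[2.0625 9.8360 11.3594 17.5626] v=[-1.5000 -0.3281 2.6562 -2.1875]
Max displacement = 3.8750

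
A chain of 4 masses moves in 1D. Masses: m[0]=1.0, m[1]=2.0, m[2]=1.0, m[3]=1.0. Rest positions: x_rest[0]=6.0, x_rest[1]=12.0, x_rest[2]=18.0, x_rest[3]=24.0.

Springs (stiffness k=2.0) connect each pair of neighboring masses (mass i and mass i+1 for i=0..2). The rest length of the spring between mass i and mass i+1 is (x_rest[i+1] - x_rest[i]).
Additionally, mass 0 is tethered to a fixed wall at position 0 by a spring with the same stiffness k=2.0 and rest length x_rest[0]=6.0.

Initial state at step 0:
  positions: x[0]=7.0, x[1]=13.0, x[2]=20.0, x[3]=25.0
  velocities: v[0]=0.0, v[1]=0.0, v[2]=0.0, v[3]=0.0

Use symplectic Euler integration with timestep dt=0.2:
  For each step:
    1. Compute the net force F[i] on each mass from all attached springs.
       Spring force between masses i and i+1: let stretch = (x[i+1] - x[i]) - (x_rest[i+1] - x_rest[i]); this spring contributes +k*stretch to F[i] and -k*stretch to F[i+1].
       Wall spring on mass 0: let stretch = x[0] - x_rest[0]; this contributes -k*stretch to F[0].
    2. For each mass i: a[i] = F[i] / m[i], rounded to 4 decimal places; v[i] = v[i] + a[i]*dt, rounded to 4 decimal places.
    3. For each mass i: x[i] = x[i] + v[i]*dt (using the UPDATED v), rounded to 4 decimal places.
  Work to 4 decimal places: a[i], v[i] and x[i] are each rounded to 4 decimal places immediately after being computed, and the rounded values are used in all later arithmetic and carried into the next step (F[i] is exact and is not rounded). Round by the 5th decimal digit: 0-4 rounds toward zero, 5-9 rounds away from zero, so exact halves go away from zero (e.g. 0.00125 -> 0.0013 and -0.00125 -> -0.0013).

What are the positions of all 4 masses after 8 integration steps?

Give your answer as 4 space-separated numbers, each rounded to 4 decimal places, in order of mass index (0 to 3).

Answer: 6.1797 12.8607 18.6726 25.4238

Derivation:
Step 0: x=[7.0000 13.0000 20.0000 25.0000] v=[0.0000 0.0000 0.0000 0.0000]
Step 1: x=[6.9200 13.0400 19.8400 25.0800] v=[-0.4000 0.2000 -0.8000 0.4000]
Step 2: x=[6.7760 13.1072 19.5552 25.2208] v=[-0.7200 0.3360 -1.4240 0.7040]
Step 3: x=[6.5964 13.1791 19.2078 25.3884] v=[-0.8979 0.3594 -1.7370 0.8378]
Step 4: x=[6.4157 13.2288 18.8726 25.5415] v=[-0.9034 0.2486 -1.6762 0.7656]
Step 5: x=[6.2668 13.2317 18.6194 25.6411] v=[-0.7444 0.0147 -1.2662 0.4980]
Step 6: x=[6.1738 13.1716 18.4969 25.6590] v=[-0.4652 -0.3007 -0.6126 0.0893]
Step 7: x=[6.1467 13.0446 18.5213 25.5839] v=[-0.1356 -0.6352 0.1221 -0.3755]
Step 8: x=[6.1797 12.8607 18.6726 25.4238] v=[0.1649 -0.9194 0.7565 -0.8005]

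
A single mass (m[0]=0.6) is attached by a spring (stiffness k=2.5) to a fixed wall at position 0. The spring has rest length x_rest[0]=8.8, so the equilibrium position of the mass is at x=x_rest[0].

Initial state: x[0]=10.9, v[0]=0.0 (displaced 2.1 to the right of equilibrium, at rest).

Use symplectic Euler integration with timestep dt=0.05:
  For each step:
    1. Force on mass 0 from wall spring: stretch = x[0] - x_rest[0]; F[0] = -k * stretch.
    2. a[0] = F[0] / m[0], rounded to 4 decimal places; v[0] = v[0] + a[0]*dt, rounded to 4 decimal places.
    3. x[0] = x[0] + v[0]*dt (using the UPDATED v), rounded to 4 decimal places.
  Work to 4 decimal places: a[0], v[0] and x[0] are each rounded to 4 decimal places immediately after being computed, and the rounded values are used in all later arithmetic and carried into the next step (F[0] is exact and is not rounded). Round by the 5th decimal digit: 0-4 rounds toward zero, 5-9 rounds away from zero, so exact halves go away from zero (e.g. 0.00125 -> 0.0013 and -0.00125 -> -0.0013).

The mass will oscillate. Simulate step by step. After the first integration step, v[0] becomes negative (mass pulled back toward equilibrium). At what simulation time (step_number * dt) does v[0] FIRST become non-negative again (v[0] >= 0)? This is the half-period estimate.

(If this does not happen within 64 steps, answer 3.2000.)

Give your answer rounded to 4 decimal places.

Answer: 1.5500

Derivation:
Step 0: x=[10.9000] v=[0.0000]
Step 1: x=[10.8781] v=[-0.4375]
Step 2: x=[10.8346] v=[-0.8704]
Step 3: x=[10.7699] v=[-1.2943]
Step 4: x=[10.6847] v=[-1.7047]
Step 5: x=[10.5798] v=[-2.0973]
Step 6: x=[10.4564] v=[-2.4681]
Step 7: x=[10.3157] v=[-2.8132]
Step 8: x=[10.1593] v=[-3.1290]
Step 9: x=[9.9887] v=[-3.4122]
Step 10: x=[9.8057] v=[-3.6598]
Step 11: x=[9.6122] v=[-3.8693]
Step 12: x=[9.4103] v=[-4.0385]
Step 13: x=[9.2020] v=[-4.1656]
Step 14: x=[8.9895] v=[-4.2494]
Step 15: x=[8.7751] v=[-4.2889]
Step 16: x=[8.5609] v=[-4.2837]
Step 17: x=[8.3492] v=[-4.2339]
Step 18: x=[8.1422] v=[-4.1400]
Step 19: x=[7.9421] v=[-4.0030]
Step 20: x=[7.7509] v=[-3.8243]
Step 21: x=[7.5706] v=[-3.6057]
Step 22: x=[7.4031] v=[-3.3496]
Step 23: x=[7.2502] v=[-3.0586]
Step 24: x=[7.1134] v=[-2.7357]
Step 25: x=[6.9942] v=[-2.3843]
Step 26: x=[6.8938] v=[-2.0081]
Step 27: x=[6.8133] v=[-1.6110]
Step 28: x=[6.7534] v=[-1.1971]
Step 29: x=[6.7149] v=[-0.7707]
Step 30: x=[6.6981] v=[-0.3363]
Step 31: x=[6.7032] v=[0.1016]
First v>=0 after going negative at step 31, time=1.5500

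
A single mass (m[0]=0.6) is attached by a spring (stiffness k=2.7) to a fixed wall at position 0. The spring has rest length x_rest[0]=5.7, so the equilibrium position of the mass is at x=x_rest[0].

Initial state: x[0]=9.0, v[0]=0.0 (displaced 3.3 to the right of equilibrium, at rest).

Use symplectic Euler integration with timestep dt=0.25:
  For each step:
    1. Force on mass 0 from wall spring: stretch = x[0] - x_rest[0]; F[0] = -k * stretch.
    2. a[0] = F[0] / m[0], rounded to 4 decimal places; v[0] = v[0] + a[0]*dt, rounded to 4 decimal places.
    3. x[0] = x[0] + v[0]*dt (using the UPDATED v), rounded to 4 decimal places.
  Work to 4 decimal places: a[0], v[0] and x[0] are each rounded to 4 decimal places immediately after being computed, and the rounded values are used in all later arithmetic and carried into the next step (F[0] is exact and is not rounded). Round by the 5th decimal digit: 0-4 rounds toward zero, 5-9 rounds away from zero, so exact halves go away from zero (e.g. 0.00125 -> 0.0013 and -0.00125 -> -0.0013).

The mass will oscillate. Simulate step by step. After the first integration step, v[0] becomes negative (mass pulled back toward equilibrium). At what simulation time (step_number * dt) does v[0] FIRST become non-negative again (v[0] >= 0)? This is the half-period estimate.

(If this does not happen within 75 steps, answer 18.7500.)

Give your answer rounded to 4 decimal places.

Answer: 1.5000

Derivation:
Step 0: x=[9.0000] v=[0.0000]
Step 1: x=[8.0719] v=[-3.7125]
Step 2: x=[6.4767] v=[-6.3809]
Step 3: x=[4.6630] v=[-7.2547]
Step 4: x=[3.1410] v=[-6.0881]
Step 5: x=[2.3387] v=[-3.2092]
Step 6: x=[2.4818] v=[0.5723]
First v>=0 after going negative at step 6, time=1.5000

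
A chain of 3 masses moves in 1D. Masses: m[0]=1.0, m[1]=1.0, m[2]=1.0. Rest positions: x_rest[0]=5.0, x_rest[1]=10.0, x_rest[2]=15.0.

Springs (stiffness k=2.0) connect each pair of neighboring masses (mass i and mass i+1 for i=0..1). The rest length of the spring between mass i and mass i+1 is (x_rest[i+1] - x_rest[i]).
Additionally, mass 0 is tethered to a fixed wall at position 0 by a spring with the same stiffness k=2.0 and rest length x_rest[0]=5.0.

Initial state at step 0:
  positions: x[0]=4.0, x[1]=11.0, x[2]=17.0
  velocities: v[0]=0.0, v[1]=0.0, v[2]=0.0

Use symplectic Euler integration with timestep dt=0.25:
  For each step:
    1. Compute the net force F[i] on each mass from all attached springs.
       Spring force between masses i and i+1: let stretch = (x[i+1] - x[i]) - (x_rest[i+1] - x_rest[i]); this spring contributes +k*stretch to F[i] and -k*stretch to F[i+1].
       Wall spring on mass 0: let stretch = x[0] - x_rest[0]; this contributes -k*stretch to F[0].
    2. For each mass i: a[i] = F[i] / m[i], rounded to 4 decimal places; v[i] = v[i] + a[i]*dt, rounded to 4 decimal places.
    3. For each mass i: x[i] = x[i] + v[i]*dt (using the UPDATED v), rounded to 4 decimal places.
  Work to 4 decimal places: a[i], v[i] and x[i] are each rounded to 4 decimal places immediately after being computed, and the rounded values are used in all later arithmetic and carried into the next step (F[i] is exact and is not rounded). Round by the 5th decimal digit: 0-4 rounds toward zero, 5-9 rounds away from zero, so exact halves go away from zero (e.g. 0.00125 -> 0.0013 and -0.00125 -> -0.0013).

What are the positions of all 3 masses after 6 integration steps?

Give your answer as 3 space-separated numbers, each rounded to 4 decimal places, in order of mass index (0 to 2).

Step 0: x=[4.0000 11.0000 17.0000] v=[0.0000 0.0000 0.0000]
Step 1: x=[4.3750 10.8750 16.8750] v=[1.5000 -0.5000 -0.5000]
Step 2: x=[5.0156 10.6875 16.6250] v=[2.5625 -0.7500 -1.0000]
Step 3: x=[5.7383 10.5332 16.2578] v=[2.8907 -0.6172 -1.4688]
Step 4: x=[6.3431 10.4951 15.8000] v=[2.4190 -0.1524 -1.8311]
Step 5: x=[6.6740 10.6011 15.3041] v=[1.3235 0.4241 -1.9836]
Step 6: x=[6.6615 10.8041 14.8453] v=[-0.0500 0.8121 -1.8351]

Answer: 6.6615 10.8041 14.8453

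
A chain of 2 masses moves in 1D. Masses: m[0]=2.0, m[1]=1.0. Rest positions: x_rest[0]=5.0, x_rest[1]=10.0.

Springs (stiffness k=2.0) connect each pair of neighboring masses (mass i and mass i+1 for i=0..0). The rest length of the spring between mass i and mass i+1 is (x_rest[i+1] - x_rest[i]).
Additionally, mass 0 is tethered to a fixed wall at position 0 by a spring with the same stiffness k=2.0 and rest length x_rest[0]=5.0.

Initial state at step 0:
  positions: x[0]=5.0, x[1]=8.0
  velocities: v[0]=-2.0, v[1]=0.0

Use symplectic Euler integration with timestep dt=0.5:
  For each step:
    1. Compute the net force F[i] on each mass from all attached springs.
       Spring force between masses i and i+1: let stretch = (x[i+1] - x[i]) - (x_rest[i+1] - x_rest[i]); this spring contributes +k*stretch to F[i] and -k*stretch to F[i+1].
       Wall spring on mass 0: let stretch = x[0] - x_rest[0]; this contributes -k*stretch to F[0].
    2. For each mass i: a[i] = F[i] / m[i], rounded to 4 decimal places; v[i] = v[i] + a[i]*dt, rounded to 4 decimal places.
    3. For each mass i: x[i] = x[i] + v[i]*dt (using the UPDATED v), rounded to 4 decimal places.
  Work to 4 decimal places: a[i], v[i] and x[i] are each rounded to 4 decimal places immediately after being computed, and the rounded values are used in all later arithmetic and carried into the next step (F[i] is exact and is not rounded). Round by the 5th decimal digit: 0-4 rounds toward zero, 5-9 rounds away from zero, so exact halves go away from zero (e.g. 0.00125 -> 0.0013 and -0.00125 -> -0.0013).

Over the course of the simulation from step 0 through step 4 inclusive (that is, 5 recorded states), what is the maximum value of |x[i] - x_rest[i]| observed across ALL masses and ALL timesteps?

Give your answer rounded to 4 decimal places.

Answer: 2.5000

Derivation:
Step 0: x=[5.0000 8.0000] v=[-2.0000 0.0000]
Step 1: x=[3.5000 9.0000] v=[-3.0000 2.0000]
Step 2: x=[2.5000 9.7500] v=[-2.0000 1.5000]
Step 3: x=[2.6875 9.3750] v=[0.3750 -0.7500]
Step 4: x=[3.8750 8.1563] v=[2.3750 -2.4375]
Max displacement = 2.5000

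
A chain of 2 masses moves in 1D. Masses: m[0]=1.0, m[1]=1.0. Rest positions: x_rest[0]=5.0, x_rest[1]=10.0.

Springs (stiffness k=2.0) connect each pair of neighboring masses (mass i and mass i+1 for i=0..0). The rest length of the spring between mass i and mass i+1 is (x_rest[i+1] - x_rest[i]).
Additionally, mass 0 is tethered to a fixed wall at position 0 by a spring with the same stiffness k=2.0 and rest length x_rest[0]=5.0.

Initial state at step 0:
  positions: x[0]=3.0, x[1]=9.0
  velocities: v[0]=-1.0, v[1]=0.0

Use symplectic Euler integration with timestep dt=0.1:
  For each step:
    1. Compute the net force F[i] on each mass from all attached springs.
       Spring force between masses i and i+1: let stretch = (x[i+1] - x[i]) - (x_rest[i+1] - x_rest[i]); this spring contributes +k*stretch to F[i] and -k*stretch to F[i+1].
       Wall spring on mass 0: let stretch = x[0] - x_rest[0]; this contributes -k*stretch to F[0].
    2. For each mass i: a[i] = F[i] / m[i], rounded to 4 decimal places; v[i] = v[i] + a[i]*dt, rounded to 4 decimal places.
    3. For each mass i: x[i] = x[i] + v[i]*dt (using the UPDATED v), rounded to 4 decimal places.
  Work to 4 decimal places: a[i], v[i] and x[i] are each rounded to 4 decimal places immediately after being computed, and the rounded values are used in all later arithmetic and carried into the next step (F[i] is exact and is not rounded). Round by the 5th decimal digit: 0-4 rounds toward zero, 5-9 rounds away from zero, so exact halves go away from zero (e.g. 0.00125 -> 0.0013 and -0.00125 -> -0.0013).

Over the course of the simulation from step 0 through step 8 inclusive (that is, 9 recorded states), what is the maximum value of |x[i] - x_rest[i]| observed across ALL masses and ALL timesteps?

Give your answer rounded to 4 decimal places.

Step 0: x=[3.0000 9.0000] v=[-1.0000 0.0000]
Step 1: x=[2.9600 8.9800] v=[-0.4000 -0.2000]
Step 2: x=[2.9812 8.9396] v=[0.2120 -0.4040]
Step 3: x=[3.0619 8.8800] v=[0.8074 -0.5957]
Step 4: x=[3.1978 8.8041] v=[1.3586 -0.7593]
Step 5: x=[3.3818 8.7160] v=[1.8403 -0.8806]
Step 6: x=[3.6049 8.6213] v=[2.2308 -0.9474]
Step 7: x=[3.8562 8.5262] v=[2.5131 -0.9507]
Step 8: x=[4.1238 8.4377] v=[2.6759 -0.8847]
Max displacement = 2.0400

Answer: 2.0400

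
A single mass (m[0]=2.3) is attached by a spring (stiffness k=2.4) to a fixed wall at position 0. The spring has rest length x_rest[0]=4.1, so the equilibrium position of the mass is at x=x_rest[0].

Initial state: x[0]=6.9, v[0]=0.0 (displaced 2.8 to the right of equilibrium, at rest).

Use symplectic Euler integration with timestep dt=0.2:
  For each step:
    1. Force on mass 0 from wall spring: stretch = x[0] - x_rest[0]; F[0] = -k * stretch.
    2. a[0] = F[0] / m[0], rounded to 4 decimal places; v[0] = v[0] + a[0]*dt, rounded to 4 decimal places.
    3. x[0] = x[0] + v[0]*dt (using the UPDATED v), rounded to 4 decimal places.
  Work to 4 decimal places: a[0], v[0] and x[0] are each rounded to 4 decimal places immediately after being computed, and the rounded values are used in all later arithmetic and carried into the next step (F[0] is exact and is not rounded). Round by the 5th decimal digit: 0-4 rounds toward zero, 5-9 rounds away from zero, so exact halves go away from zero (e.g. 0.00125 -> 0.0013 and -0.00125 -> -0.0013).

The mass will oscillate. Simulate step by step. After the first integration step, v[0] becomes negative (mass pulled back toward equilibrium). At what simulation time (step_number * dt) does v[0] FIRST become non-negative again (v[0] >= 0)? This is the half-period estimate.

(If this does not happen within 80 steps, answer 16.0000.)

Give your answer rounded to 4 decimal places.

Step 0: x=[6.9000] v=[0.0000]
Step 1: x=[6.7831] v=[-0.5843]
Step 2: x=[6.5542] v=[-1.1443]
Step 3: x=[6.2229] v=[-1.6565]
Step 4: x=[5.8030] v=[-2.0995]
Step 5: x=[5.3120] v=[-2.4549]
Step 6: x=[4.7704] v=[-2.7078]
Step 7: x=[4.2009] v=[-2.8477]
Step 8: x=[3.6271] v=[-2.8688]
Step 9: x=[3.0731] v=[-2.7701]
Step 10: x=[2.5619] v=[-2.5558]
Step 11: x=[2.1149] v=[-2.2348]
Step 12: x=[1.7508] v=[-1.8205]
Step 13: x=[1.4848] v=[-1.3302]
Step 14: x=[1.3279] v=[-0.7844]
Step 15: x=[1.2867] v=[-0.2059]
Step 16: x=[1.3629] v=[0.3812]
First v>=0 after going negative at step 16, time=3.2000

Answer: 3.2000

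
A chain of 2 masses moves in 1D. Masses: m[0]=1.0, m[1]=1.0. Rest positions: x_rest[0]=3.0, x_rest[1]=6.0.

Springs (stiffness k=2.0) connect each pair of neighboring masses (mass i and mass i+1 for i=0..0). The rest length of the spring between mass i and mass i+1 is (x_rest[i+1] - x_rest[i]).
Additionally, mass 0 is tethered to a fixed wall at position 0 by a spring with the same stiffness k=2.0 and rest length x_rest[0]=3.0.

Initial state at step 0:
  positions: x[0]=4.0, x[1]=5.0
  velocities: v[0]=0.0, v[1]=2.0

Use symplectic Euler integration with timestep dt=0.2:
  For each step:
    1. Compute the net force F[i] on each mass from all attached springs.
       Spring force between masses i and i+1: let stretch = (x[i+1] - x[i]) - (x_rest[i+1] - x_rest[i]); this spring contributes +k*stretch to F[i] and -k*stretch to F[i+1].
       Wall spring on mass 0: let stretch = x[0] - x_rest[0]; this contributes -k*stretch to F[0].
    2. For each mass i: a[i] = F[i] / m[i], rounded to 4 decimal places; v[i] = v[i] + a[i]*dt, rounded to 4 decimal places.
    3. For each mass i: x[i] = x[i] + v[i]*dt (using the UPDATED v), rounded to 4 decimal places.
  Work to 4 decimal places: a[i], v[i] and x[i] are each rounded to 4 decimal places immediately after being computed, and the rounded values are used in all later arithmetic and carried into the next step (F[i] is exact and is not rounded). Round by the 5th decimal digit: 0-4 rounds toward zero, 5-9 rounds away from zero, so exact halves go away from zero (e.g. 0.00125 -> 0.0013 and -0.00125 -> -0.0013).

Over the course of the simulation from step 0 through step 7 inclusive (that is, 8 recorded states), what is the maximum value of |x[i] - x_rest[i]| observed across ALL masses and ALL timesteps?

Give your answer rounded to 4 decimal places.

Step 0: x=[4.0000 5.0000] v=[0.0000 2.0000]
Step 1: x=[3.7600 5.5600] v=[-1.2000 2.8000]
Step 2: x=[3.3632 6.2160] v=[-1.9840 3.2800]
Step 3: x=[2.9256 6.8838] v=[-2.1882 3.3389]
Step 4: x=[2.5706 7.4749] v=[-1.7752 2.9556]
Step 5: x=[2.4023 7.9137] v=[-0.8417 2.1939]
Step 6: x=[2.4827 8.1516] v=[0.4019 1.1893]
Step 7: x=[2.8180 8.1759] v=[1.6764 0.1217]
Max displacement = 2.1759

Answer: 2.1759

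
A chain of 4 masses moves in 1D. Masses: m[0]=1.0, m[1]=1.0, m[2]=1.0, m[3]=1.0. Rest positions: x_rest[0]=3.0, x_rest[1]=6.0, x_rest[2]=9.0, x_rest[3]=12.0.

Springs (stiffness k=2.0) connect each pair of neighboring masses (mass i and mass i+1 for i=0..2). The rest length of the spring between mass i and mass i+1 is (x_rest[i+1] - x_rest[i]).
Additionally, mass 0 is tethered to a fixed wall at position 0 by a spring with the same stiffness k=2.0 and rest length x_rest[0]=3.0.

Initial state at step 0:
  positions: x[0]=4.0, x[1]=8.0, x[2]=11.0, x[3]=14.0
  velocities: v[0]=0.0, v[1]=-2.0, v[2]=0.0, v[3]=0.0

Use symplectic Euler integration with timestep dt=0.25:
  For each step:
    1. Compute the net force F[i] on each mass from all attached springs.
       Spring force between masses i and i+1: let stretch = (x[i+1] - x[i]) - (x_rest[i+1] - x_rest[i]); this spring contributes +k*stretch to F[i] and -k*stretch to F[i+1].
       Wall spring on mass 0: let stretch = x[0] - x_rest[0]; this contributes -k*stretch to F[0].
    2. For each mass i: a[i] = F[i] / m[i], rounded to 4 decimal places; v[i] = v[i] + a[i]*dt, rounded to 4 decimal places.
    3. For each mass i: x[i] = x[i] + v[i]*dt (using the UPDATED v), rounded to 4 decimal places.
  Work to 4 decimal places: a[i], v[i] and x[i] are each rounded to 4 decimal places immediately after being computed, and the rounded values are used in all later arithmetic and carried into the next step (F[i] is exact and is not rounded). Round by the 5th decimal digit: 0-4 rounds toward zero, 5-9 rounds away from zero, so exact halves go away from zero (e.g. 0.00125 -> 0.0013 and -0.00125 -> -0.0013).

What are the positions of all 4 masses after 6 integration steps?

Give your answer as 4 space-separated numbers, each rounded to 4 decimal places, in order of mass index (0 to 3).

Step 0: x=[4.0000 8.0000 11.0000 14.0000] v=[0.0000 -2.0000 0.0000 0.0000]
Step 1: x=[4.0000 7.3750 11.0000 14.0000] v=[0.0000 -2.5000 0.0000 0.0000]
Step 2: x=[3.9219 6.7813 10.9219 14.0000] v=[-0.3125 -2.3750 -0.3125 0.0000]
Step 3: x=[3.7110 6.3477 10.7110 13.9902] v=[-0.8438 -1.7344 -0.8438 -0.0391]
Step 4: x=[3.3658 6.1299 10.3645 13.9455] v=[-1.3810 -0.8711 -1.3859 -0.1787]
Step 5: x=[2.9453 6.0959 9.9363 13.8282] v=[-1.6819 -0.1359 -1.7127 -0.4692]
Step 6: x=[2.5505 6.1482 9.5146 13.5994] v=[-1.5793 0.2090 -1.6870 -0.9152]

Answer: 2.5505 6.1482 9.5146 13.5994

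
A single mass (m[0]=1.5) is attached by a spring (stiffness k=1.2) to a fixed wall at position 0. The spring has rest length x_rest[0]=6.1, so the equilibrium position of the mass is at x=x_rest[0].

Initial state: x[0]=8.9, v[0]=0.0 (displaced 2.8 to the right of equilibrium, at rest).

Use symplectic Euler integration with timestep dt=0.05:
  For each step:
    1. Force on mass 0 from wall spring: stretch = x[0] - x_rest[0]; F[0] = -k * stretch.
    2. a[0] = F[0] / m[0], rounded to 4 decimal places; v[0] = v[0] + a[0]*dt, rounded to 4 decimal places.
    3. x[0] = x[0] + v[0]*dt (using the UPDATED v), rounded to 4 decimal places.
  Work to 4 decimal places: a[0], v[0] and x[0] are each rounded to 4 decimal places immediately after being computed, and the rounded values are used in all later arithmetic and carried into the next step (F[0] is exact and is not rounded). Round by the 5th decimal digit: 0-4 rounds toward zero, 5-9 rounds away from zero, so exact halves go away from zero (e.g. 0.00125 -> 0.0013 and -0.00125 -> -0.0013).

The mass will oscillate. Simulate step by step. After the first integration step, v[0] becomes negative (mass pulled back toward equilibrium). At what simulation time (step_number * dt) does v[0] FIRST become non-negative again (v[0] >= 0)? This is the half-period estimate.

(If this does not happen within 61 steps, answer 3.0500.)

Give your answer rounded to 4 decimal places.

Answer: 3.0500

Derivation:
Step 0: x=[8.9000] v=[0.0000]
Step 1: x=[8.8944] v=[-0.1120]
Step 2: x=[8.8832] v=[-0.2238]
Step 3: x=[8.8664] v=[-0.3351]
Step 4: x=[8.8441] v=[-0.4458]
Step 5: x=[8.8163] v=[-0.5556]
Step 6: x=[8.7831] v=[-0.6643]
Step 7: x=[8.7445] v=[-0.7716]
Step 8: x=[8.7006] v=[-0.8774]
Step 9: x=[8.6515] v=[-0.9814]
Step 10: x=[8.5973] v=[-1.0835]
Step 11: x=[8.5381] v=[-1.1834]
Step 12: x=[8.4741] v=[-1.2809]
Step 13: x=[8.4053] v=[-1.3759]
Step 14: x=[8.3319] v=[-1.4681]
Step 15: x=[8.2540] v=[-1.5574]
Step 16: x=[8.1718] v=[-1.6436]
Step 17: x=[8.0855] v=[-1.7265]
Step 18: x=[7.9952] v=[-1.8059]
Step 19: x=[7.9011] v=[-1.8817]
Step 20: x=[7.8034] v=[-1.9537]
Step 21: x=[7.7023] v=[-2.0218]
Step 22: x=[7.5980] v=[-2.0859]
Step 23: x=[7.4907] v=[-2.1458]
Step 24: x=[7.3806] v=[-2.2014]
Step 25: x=[7.2680] v=[-2.2526]
Step 26: x=[7.1530] v=[-2.2993]
Step 27: x=[7.0359] v=[-2.3414]
Step 28: x=[6.9170] v=[-2.3788]
Step 29: x=[6.7964] v=[-2.4115]
Step 30: x=[6.6744] v=[-2.4394]
Step 31: x=[6.5513] v=[-2.4624]
Step 32: x=[6.4273] v=[-2.4805]
Step 33: x=[6.3026] v=[-2.4936]
Step 34: x=[6.1775] v=[-2.5017]
Step 35: x=[6.0523] v=[-2.5048]
Step 36: x=[5.9272] v=[-2.5029]
Step 37: x=[5.8024] v=[-2.4960]
Step 38: x=[5.6782] v=[-2.4841]
Step 39: x=[5.5548] v=[-2.4672]
Step 40: x=[5.4325] v=[-2.4454]
Step 41: x=[5.3116] v=[-2.4187]
Step 42: x=[5.1922] v=[-2.3872]
Step 43: x=[5.0747] v=[-2.3509]
Step 44: x=[4.9592] v=[-2.3099]
Step 45: x=[4.8460] v=[-2.2643]
Step 46: x=[4.7353] v=[-2.2141]
Step 47: x=[4.6273] v=[-2.1595]
Step 48: x=[4.5223] v=[-2.1006]
Step 49: x=[4.4204] v=[-2.0375]
Step 50: x=[4.3219] v=[-1.9703]
Step 51: x=[4.2269] v=[-1.8992]
Step 52: x=[4.1357] v=[-1.8243]
Step 53: x=[4.0484] v=[-1.7457]
Step 54: x=[3.9652] v=[-1.6636]
Step 55: x=[3.8863] v=[-1.5782]
Step 56: x=[3.8118] v=[-1.4897]
Step 57: x=[3.7419] v=[-1.3982]
Step 58: x=[3.6767] v=[-1.3039]
Step 59: x=[3.6164] v=[-1.2070]
Step 60: x=[3.5610] v=[-1.1077]
Step 61: x=[3.5107] v=[-1.0061]
v[0] did not become non-negative within 61 steps; using fallback time=3.0500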